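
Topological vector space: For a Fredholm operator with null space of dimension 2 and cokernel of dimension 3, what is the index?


The Fredholm index is defined as ind(T) = dim(ker T) - dim(coker T)
= 2 - 3
= -1

-1


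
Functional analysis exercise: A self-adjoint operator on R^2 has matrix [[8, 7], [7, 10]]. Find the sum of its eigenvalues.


For a self-adjoint (symmetric) matrix, the eigenvalues are real.
The sum of eigenvalues equals the trace of the matrix.
trace = 8 + 10 = 18

18


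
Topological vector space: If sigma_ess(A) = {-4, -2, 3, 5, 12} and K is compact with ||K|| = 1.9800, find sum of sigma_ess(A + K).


By Weyl's theorem, the essential spectrum is invariant under compact perturbations.
sigma_ess(A + K) = sigma_ess(A) = {-4, -2, 3, 5, 12}
Sum = -4 + -2 + 3 + 5 + 12 = 14

14


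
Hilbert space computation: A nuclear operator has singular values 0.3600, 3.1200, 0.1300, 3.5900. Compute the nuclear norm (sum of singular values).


The nuclear norm is the sum of all singular values.
||T||_1 = 0.3600 + 3.1200 + 0.1300 + 3.5900
= 7.2000

7.2000


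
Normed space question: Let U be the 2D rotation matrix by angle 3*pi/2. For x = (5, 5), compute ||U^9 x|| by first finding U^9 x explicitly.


U is a rotation by theta = 3*pi/2
U^9 = rotation by 9*theta = 27*pi/2 = 3*pi/2 (mod 2*pi)
cos(3*pi/2) = 0.0000, sin(3*pi/2) = -1.0000
U^9 x = (0.0000 * 5 - -1.0000 * 5, -1.0000 * 5 + 0.0000 * 5)
= (5.0000, -5.0000)
||U^9 x|| = sqrt(5.0000^2 + (-5.0000)^2) = sqrt(50.0000) = 7.0711

7.0711


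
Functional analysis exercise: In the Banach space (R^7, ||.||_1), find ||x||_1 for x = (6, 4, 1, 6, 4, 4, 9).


The l^1 norm equals the sum of absolute values of all components.
||x||_1 = 6 + 4 + 1 + 6 + 4 + 4 + 9
= 34

34.0000


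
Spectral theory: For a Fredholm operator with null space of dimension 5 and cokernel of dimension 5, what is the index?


The Fredholm index is defined as ind(T) = dim(ker T) - dim(coker T)
= 5 - 5
= 0

0


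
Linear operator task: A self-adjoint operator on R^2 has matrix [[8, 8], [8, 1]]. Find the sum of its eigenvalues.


For a self-adjoint (symmetric) matrix, the eigenvalues are real.
The sum of eigenvalues equals the trace of the matrix.
trace = 8 + 1 = 9

9


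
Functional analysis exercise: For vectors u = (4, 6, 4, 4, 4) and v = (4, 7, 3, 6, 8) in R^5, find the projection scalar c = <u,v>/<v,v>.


Computing <u,v> = 4*4 + 6*7 + 4*3 + 4*6 + 4*8 = 126
Computing <v,v> = 4^2 + 7^2 + 3^2 + 6^2 + 8^2 = 174
Projection coefficient = 126/174 = 0.7241

0.7241


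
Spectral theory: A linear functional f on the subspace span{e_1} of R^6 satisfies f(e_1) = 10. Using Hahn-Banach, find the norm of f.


The norm of f is given by ||f|| = sup_{||x||=1} |f(x)|.
On span{e_1}, ||e_1|| = 1, so ||f|| = |f(e_1)| / ||e_1||
= |10| / 1 = 10.0000

10.0000


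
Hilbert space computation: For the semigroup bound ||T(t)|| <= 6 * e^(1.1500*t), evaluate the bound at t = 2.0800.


||T(2.0800)|| <= 6 * exp(1.1500 * 2.0800)
= 6 * exp(2.3920)
= 6 * 10.9353
= 65.6121

65.6121


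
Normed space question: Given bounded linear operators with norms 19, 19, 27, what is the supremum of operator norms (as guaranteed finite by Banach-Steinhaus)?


By the Uniform Boundedness Principle, the supremum of norms is finite.
sup_k ||T_k|| = max(19, 19, 27) = 27

27


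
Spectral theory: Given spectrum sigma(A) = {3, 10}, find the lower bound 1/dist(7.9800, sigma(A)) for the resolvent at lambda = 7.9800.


dist(7.9800, {3, 10}) = min(|7.9800 - 3|, |7.9800 - 10|)
= min(4.9800, 2.0200) = 2.0200
Resolvent bound = 1/2.0200 = 0.4950

0.4950


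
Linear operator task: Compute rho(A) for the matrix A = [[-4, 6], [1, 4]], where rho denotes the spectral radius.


For a 2x2 matrix, eigenvalues satisfy lambda^2 - (trace)*lambda + det = 0
trace = -4 + 4 = 0
det = -4*4 - 6*1 = -22
discriminant = 0^2 - 4*(-22) = 88
spectral radius = max |eigenvalue| = 4.6904

4.6904


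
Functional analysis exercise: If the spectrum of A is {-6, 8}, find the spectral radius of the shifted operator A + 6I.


Spectrum of A + 6I = {0, 14}
Spectral radius = max |lambda| over the shifted spectrum
= max(0, 14) = 14

14


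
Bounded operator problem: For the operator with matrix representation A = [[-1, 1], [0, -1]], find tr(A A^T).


trace(A * A^T) = sum of squares of all entries
= (-1)^2 + 1^2 + 0^2 + (-1)^2
= 1 + 1 + 0 + 1
= 3

3


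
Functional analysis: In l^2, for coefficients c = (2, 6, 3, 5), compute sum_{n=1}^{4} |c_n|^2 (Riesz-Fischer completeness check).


sum |c_n|^2 = 2^2 + 6^2 + 3^2 + 5^2
= 4 + 36 + 9 + 25
= 74

74


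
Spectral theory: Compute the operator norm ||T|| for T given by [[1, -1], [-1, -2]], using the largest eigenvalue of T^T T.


A^T A = [[2, 1], [1, 5]]
trace(A^T A) = 7, det(A^T A) = 9
discriminant = 7^2 - 4*9 = 13
Largest eigenvalue of A^T A = (trace + sqrt(disc))/2 = 5.3028
||T|| = sqrt(5.3028) = 2.3028

2.3028


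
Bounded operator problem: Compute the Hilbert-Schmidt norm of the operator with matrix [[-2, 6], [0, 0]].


The Hilbert-Schmidt norm is sqrt(sum of squares of all entries).
Sum of squares = (-2)^2 + 6^2 + 0^2 + 0^2
= 4 + 36 + 0 + 0 = 40
||T||_HS = sqrt(40) = 6.3246

6.3246


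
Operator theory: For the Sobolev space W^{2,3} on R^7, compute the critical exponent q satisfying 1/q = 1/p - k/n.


Using the Sobolev embedding formula: 1/q = 1/p - k/n
1/q = 1/3 - 2/7 = 1/21
q = 1/(1/21) = 21

21.0000


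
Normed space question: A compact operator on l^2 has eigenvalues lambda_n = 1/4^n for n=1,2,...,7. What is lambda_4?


The eigenvalue formula gives lambda_4 = 1/4^4
= 1/256
= 0.0039

0.0039


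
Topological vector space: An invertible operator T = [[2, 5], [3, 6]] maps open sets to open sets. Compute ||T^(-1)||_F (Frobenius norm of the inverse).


det(T) = 2*6 - 5*3 = -3
T^(-1) = (1/-3) * [[6, -5], [-3, 2]] = [[-2.0000, 1.6667], [1.0000, -0.6667]]
||T^(-1)||_F^2 = (-2.0000)^2 + 1.6667^2 + 1.0000^2 + (-0.6667)^2 = 8.2222
||T^(-1)||_F = sqrt(8.2222) = 2.8674

2.8674


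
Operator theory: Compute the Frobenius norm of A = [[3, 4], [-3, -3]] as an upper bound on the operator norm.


||A||_F^2 = sum a_ij^2
= 3^2 + 4^2 + (-3)^2 + (-3)^2
= 9 + 16 + 9 + 9 = 43
||A||_F = sqrt(43) = 6.5574

6.5574


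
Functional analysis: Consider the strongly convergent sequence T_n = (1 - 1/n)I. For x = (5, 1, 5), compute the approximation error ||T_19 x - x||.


T_19 x - x = (1 - 1/19)x - x = -x/19
||x|| = sqrt(51) = 7.1414
||T_19 x - x|| = ||x||/19 = 7.1414/19 = 0.3759

0.3759


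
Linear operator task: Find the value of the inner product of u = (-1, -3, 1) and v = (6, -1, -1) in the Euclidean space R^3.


Computing the standard inner product <u, v> = sum u_i * v_i
= -1*6 + -3*-1 + 1*-1
= -6 + 3 + -1
= -4

-4


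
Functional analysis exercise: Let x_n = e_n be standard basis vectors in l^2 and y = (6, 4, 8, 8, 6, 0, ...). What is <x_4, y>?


x_4 = e_4 is the standard basis vector with 1 in position 4.
<x_4, y> = y_4 = 8
As n -> infinity, <x_n, y> -> 0, confirming weak convergence of (x_n) to 0.

8


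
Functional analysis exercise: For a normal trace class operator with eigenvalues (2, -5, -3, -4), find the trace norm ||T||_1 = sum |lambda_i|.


For a normal operator, singular values equal |eigenvalues|.
Trace norm = sum |lambda_i| = 2 + 5 + 3 + 4
= 14

14


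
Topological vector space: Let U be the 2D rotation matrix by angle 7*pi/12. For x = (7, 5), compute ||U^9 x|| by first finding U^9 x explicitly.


U is a rotation by theta = 7*pi/12
U^9 = rotation by 9*theta = 63*pi/12 = 15*pi/12 (mod 2*pi)
cos(15*pi/12) = -0.7071, sin(15*pi/12) = -0.7071
U^9 x = (-0.7071 * 7 - -0.7071 * 5, -0.7071 * 7 + -0.7071 * 5)
= (-1.4142, -8.4853)
||U^9 x|| = sqrt((-1.4142)^2 + (-8.4853)^2) = sqrt(74.0000) = 8.6023

8.6023


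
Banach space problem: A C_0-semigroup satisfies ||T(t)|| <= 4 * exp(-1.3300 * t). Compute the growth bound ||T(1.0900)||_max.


||T(1.0900)|| <= 4 * exp(-1.3300 * 1.0900)
= 4 * exp(-1.4497)
= 4 * 0.2346
= 0.9386

0.9386


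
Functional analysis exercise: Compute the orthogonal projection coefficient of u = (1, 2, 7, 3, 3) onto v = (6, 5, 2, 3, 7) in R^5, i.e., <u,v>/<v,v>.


Computing <u,v> = 1*6 + 2*5 + 7*2 + 3*3 + 3*7 = 60
Computing <v,v> = 6^2 + 5^2 + 2^2 + 3^2 + 7^2 = 123
Projection coefficient = 60/123 = 0.4878

0.4878


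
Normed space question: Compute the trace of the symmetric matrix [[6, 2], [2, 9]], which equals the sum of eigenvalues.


For a self-adjoint (symmetric) matrix, the eigenvalues are real.
The sum of eigenvalues equals the trace of the matrix.
trace = 6 + 9 = 15

15


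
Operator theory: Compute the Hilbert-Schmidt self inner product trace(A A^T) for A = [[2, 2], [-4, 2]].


trace(A * A^T) = sum of squares of all entries
= 2^2 + 2^2 + (-4)^2 + 2^2
= 4 + 4 + 16 + 4
= 28

28


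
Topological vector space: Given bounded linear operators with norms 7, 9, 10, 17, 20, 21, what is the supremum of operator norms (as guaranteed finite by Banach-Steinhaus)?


By the Uniform Boundedness Principle, the supremum of norms is finite.
sup_k ||T_k|| = max(7, 9, 10, 17, 20, 21) = 21

21


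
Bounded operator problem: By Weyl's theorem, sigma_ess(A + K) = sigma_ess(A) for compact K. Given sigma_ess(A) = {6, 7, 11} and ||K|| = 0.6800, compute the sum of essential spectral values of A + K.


By Weyl's theorem, the essential spectrum is invariant under compact perturbations.
sigma_ess(A + K) = sigma_ess(A) = {6, 7, 11}
Sum = 6 + 7 + 11 = 24

24


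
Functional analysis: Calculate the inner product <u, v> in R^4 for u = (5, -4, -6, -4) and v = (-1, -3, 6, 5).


Computing the standard inner product <u, v> = sum u_i * v_i
= 5*-1 + -4*-3 + -6*6 + -4*5
= -5 + 12 + -36 + -20
= -49

-49


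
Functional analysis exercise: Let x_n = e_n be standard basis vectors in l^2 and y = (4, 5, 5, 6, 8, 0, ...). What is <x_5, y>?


x_5 = e_5 is the standard basis vector with 1 in position 5.
<x_5, y> = y_5 = 8
As n -> infinity, <x_n, y> -> 0, confirming weak convergence of (x_n) to 0.

8


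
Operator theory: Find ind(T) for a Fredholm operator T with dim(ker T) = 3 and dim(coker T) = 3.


The Fredholm index is defined as ind(T) = dim(ker T) - dim(coker T)
= 3 - 3
= 0

0


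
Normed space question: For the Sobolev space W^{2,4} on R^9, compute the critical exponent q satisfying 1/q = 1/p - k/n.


Using the Sobolev embedding formula: 1/q = 1/p - k/n
1/q = 1/4 - 2/9 = 1/36
q = 1/(1/36) = 36

36.0000


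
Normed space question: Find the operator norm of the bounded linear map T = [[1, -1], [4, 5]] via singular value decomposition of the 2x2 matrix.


A^T A = [[17, 19], [19, 26]]
trace(A^T A) = 43, det(A^T A) = 81
discriminant = 43^2 - 4*81 = 1525
Largest eigenvalue of A^T A = (trace + sqrt(disc))/2 = 41.0256
||T|| = sqrt(41.0256) = 6.4051

6.4051


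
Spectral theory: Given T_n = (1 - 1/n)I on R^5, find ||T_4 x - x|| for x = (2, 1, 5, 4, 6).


T_4 x - x = (1 - 1/4)x - x = -x/4
||x|| = sqrt(82) = 9.0554
||T_4 x - x|| = ||x||/4 = 9.0554/4 = 2.2638

2.2638


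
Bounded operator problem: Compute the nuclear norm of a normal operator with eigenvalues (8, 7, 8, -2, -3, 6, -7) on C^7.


For a normal operator, singular values equal |eigenvalues|.
Trace norm = sum |lambda_i| = 8 + 7 + 8 + 2 + 3 + 6 + 7
= 41

41


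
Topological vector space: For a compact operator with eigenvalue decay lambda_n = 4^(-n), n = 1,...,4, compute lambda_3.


The eigenvalue formula gives lambda_3 = 1/4^3
= 1/64
= 0.0156

0.0156


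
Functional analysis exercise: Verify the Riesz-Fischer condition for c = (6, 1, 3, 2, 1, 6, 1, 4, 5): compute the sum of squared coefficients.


sum |c_n|^2 = 6^2 + 1^2 + 3^2 + 2^2 + 1^2 + 6^2 + 1^2 + 4^2 + 5^2
= 36 + 1 + 9 + 4 + 1 + 36 + 1 + 16 + 25
= 129

129


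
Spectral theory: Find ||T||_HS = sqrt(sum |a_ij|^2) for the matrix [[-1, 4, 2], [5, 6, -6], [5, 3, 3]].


The Hilbert-Schmidt norm is sqrt(sum of squares of all entries).
Sum of squares = (-1)^2 + 4^2 + 2^2 + 5^2 + 6^2 + (-6)^2 + 5^2 + 3^2 + 3^2
= 1 + 16 + 4 + 25 + 36 + 36 + 25 + 9 + 9 = 161
||T||_HS = sqrt(161) = 12.6886

12.6886


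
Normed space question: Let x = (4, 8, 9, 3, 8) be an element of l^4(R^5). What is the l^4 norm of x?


The l^4 norm = (sum |x_i|^4)^(1/4)
Sum of 4th powers = 256 + 4096 + 6561 + 81 + 4096 = 15090
||x||_4 = (15090)^(1/4) = 11.0834

11.0834


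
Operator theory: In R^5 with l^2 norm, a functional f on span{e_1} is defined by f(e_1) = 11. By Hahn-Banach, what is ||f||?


The norm of f is given by ||f|| = sup_{||x||=1} |f(x)|.
On span{e_1}, ||e_1|| = 1, so ||f|| = |f(e_1)| / ||e_1||
= |11| / 1 = 11.0000

11.0000


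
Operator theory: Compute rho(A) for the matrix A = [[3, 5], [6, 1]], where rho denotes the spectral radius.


For a 2x2 matrix, eigenvalues satisfy lambda^2 - (trace)*lambda + det = 0
trace = 3 + 1 = 4
det = 3*1 - 5*6 = -27
discriminant = 4^2 - 4*(-27) = 124
spectral radius = max |eigenvalue| = 7.5678

7.5678


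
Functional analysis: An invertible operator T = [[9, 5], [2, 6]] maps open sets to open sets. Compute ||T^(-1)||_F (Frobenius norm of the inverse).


det(T) = 9*6 - 5*2 = 44
T^(-1) = (1/44) * [[6, -5], [-2, 9]] = [[0.1364, -0.1136], [-0.0455, 0.2045]]
||T^(-1)||_F^2 = 0.1364^2 + (-0.1136)^2 + (-0.0455)^2 + 0.2045^2 = 0.0754
||T^(-1)||_F = sqrt(0.0754) = 0.2746

0.2746


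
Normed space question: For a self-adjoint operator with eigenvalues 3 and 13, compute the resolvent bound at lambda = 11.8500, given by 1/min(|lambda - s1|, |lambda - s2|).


dist(11.8500, {3, 13}) = min(|11.8500 - 3|, |11.8500 - 13|)
= min(8.8500, 1.1500) = 1.1500
Resolvent bound = 1/1.1500 = 0.8696

0.8696


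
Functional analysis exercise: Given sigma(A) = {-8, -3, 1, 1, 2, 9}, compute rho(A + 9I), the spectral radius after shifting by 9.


Spectrum of A + 9I = {1, 6, 10, 10, 11, 18}
Spectral radius = max |lambda| over the shifted spectrum
= max(1, 6, 10, 10, 11, 18) = 18

18


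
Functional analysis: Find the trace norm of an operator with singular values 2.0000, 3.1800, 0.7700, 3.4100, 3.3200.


The nuclear norm is the sum of all singular values.
||T||_1 = 2.0000 + 3.1800 + 0.7700 + 3.4100 + 3.3200
= 12.6800

12.6800


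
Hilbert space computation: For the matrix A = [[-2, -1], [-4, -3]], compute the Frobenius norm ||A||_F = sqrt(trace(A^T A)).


||A||_F^2 = sum a_ij^2
= (-2)^2 + (-1)^2 + (-4)^2 + (-3)^2
= 4 + 1 + 16 + 9 = 30
||A||_F = sqrt(30) = 5.4772

5.4772


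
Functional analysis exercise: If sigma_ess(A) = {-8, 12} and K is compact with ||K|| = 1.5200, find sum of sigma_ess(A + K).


By Weyl's theorem, the essential spectrum is invariant under compact perturbations.
sigma_ess(A + K) = sigma_ess(A) = {-8, 12}
Sum = -8 + 12 = 4

4


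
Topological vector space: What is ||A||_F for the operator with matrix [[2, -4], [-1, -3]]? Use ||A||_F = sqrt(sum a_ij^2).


||A||_F^2 = sum a_ij^2
= 2^2 + (-4)^2 + (-1)^2 + (-3)^2
= 4 + 16 + 1 + 9 = 30
||A||_F = sqrt(30) = 5.4772

5.4772


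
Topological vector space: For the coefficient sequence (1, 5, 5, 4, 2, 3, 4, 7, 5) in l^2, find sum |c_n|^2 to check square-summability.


sum |c_n|^2 = 1^2 + 5^2 + 5^2 + 4^2 + 2^2 + 3^2 + 4^2 + 7^2 + 5^2
= 1 + 25 + 25 + 16 + 4 + 9 + 16 + 49 + 25
= 170

170


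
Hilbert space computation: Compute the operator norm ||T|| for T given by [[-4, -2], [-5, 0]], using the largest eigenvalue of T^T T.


A^T A = [[41, 8], [8, 4]]
trace(A^T A) = 45, det(A^T A) = 100
discriminant = 45^2 - 4*100 = 1625
Largest eigenvalue of A^T A = (trace + sqrt(disc))/2 = 42.6556
||T|| = sqrt(42.6556) = 6.5311

6.5311


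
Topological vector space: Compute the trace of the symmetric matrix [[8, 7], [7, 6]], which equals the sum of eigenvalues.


For a self-adjoint (symmetric) matrix, the eigenvalues are real.
The sum of eigenvalues equals the trace of the matrix.
trace = 8 + 6 = 14

14


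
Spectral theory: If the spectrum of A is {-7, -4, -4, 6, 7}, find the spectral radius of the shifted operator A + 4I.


Spectrum of A + 4I = {-3, 0, 0, 10, 11}
Spectral radius = max |lambda| over the shifted spectrum
= max(3, 0, 0, 10, 11) = 11

11


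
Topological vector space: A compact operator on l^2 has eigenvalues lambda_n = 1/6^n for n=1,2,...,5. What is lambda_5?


The eigenvalue formula gives lambda_5 = 1/6^5
= 1/7776
= 1.2860e-04

1.2860e-04


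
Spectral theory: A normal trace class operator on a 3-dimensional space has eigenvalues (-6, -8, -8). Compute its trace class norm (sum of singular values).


For a normal operator, singular values equal |eigenvalues|.
Trace norm = sum |lambda_i| = 6 + 8 + 8
= 22

22


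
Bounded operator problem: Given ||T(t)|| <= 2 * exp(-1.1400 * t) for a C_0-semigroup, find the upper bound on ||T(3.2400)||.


||T(3.2400)|| <= 2 * exp(-1.1400 * 3.2400)
= 2 * exp(-3.6936)
= 2 * 0.0249
= 0.0498

0.0498


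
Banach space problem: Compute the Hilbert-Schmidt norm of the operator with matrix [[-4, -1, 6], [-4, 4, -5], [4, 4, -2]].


The Hilbert-Schmidt norm is sqrt(sum of squares of all entries).
Sum of squares = (-4)^2 + (-1)^2 + 6^2 + (-4)^2 + 4^2 + (-5)^2 + 4^2 + 4^2 + (-2)^2
= 16 + 1 + 36 + 16 + 16 + 25 + 16 + 16 + 4 = 146
||T||_HS = sqrt(146) = 12.0830

12.0830


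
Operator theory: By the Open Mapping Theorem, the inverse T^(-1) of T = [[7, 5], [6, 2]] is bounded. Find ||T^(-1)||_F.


det(T) = 7*2 - 5*6 = -16
T^(-1) = (1/-16) * [[2, -5], [-6, 7]] = [[-0.1250, 0.3125], [0.3750, -0.4375]]
||T^(-1)||_F^2 = (-0.1250)^2 + 0.3125^2 + 0.3750^2 + (-0.4375)^2 = 0.4453
||T^(-1)||_F = sqrt(0.4453) = 0.6673

0.6673


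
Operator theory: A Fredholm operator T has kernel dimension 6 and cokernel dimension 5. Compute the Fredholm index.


The Fredholm index is defined as ind(T) = dim(ker T) - dim(coker T)
= 6 - 5
= 1

1


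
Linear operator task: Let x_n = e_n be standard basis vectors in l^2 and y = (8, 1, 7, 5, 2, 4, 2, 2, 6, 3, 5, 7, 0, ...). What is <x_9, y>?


x_9 = e_9 is the standard basis vector with 1 in position 9.
<x_9, y> = y_9 = 6
As n -> infinity, <x_n, y> -> 0, confirming weak convergence of (x_n) to 0.

6


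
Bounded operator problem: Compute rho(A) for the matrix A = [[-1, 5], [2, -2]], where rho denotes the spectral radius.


For a 2x2 matrix, eigenvalues satisfy lambda^2 - (trace)*lambda + det = 0
trace = -1 + -2 = -3
det = -1*-2 - 5*2 = -8
discriminant = (-3)^2 - 4*(-8) = 41
spectral radius = max |eigenvalue| = 4.7016

4.7016


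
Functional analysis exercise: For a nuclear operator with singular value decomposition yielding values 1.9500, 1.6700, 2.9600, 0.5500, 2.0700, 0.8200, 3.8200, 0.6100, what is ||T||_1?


The nuclear norm is the sum of all singular values.
||T||_1 = 1.9500 + 1.6700 + 2.9600 + 0.5500 + 2.0700 + 0.8200 + 3.8200 + 0.6100
= 14.4500

14.4500


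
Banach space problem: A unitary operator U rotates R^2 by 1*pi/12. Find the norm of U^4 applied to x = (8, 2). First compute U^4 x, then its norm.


U is a rotation by theta = 1*pi/12
U^4 = rotation by 4*theta = 4*pi/12
cos(4*pi/12) = 0.5000, sin(4*pi/12) = 0.8660
U^4 x = (0.5000 * 8 - 0.8660 * 2, 0.8660 * 8 + 0.5000 * 2)
= (2.2679, 7.9282)
||U^4 x|| = sqrt(2.2679^2 + 7.9282^2) = sqrt(68.0000) = 8.2462

8.2462


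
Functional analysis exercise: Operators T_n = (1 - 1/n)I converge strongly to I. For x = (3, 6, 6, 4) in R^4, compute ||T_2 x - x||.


T_2 x - x = (1 - 1/2)x - x = -x/2
||x|| = sqrt(97) = 9.8489
||T_2 x - x|| = ||x||/2 = 9.8489/2 = 4.9244

4.9244


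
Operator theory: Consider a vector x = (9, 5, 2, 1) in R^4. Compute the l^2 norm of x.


The l^2 norm = (sum |x_i|^2)^(1/2)
Sum of 2th powers = 81 + 25 + 4 + 1 = 111
||x||_2 = (111)^(1/2) = 10.5357

10.5357


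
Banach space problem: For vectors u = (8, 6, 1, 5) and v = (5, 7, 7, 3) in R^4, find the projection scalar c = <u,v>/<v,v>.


Computing <u,v> = 8*5 + 6*7 + 1*7 + 5*3 = 104
Computing <v,v> = 5^2 + 7^2 + 7^2 + 3^2 = 132
Projection coefficient = 104/132 = 0.7879

0.7879


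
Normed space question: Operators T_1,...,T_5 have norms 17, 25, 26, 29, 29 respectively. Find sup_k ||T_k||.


By the Uniform Boundedness Principle, the supremum of norms is finite.
sup_k ||T_k|| = max(17, 25, 26, 29, 29) = 29

29


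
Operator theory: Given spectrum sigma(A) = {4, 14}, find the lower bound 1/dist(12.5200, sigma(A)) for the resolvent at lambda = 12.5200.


dist(12.5200, {4, 14}) = min(|12.5200 - 4|, |12.5200 - 14|)
= min(8.5200, 1.4800) = 1.4800
Resolvent bound = 1/1.4800 = 0.6757

0.6757


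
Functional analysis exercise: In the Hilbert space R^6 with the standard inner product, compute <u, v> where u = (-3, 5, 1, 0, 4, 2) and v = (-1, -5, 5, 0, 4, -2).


Computing the standard inner product <u, v> = sum u_i * v_i
= -3*-1 + 5*-5 + 1*5 + 0*0 + 4*4 + 2*-2
= 3 + -25 + 5 + 0 + 16 + -4
= -5

-5


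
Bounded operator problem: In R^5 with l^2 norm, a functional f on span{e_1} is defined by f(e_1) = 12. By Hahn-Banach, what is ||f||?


The norm of f is given by ||f|| = sup_{||x||=1} |f(x)|.
On span{e_1}, ||e_1|| = 1, so ||f|| = |f(e_1)| / ||e_1||
= |12| / 1 = 12.0000

12.0000


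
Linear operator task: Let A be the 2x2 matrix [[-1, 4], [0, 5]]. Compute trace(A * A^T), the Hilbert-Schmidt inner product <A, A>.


trace(A * A^T) = sum of squares of all entries
= (-1)^2 + 4^2 + 0^2 + 5^2
= 1 + 16 + 0 + 25
= 42

42


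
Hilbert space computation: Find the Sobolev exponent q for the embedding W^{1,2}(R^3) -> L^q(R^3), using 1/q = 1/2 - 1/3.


Using the Sobolev embedding formula: 1/q = 1/p - k/n
1/q = 1/2 - 1/3 = 1/6
q = 1/(1/6) = 6

6.0000


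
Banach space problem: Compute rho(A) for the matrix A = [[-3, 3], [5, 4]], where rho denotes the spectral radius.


For a 2x2 matrix, eigenvalues satisfy lambda^2 - (trace)*lambda + det = 0
trace = -3 + 4 = 1
det = -3*4 - 3*5 = -27
discriminant = 1^2 - 4*(-27) = 109
spectral radius = max |eigenvalue| = 5.7202

5.7202


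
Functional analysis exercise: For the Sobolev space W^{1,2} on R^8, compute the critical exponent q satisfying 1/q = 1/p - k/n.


Using the Sobolev embedding formula: 1/q = 1/p - k/n
1/q = 1/2 - 1/8 = 3/8
q = 1/(3/8) = 8/3 = 2.6667

2.6667


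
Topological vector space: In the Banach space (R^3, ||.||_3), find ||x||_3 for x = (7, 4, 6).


The l^3 norm = (sum |x_i|^3)^(1/3)
Sum of 3th powers = 343 + 64 + 216 = 623
||x||_3 = (623)^(1/3) = 8.5408

8.5408


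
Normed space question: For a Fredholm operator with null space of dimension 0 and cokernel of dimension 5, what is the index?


The Fredholm index is defined as ind(T) = dim(ker T) - dim(coker T)
= 0 - 5
= -5

-5


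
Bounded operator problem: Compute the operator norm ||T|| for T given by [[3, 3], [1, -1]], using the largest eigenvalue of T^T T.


A^T A = [[10, 8], [8, 10]]
trace(A^T A) = 20, det(A^T A) = 36
discriminant = 20^2 - 4*36 = 256
Largest eigenvalue of A^T A = (trace + sqrt(disc))/2 = 18.0000
||T|| = sqrt(18.0000) = 4.2426

4.2426


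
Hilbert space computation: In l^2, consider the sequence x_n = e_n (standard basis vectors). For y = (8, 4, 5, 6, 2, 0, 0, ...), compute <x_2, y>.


x_2 = e_2 is the standard basis vector with 1 in position 2.
<x_2, y> = y_2 = 4
As n -> infinity, <x_n, y> -> 0, confirming weak convergence of (x_n) to 0.

4


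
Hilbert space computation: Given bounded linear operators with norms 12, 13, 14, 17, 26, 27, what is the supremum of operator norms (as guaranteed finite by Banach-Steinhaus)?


By the Uniform Boundedness Principle, the supremum of norms is finite.
sup_k ||T_k|| = max(12, 13, 14, 17, 26, 27) = 27

27


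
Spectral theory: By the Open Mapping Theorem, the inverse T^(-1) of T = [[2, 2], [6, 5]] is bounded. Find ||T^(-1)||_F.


det(T) = 2*5 - 2*6 = -2
T^(-1) = (1/-2) * [[5, -2], [-6, 2]] = [[-2.5000, 1.0000], [3.0000, -1.0000]]
||T^(-1)||_F^2 = (-2.5000)^2 + 1.0000^2 + 3.0000^2 + (-1.0000)^2 = 17.2500
||T^(-1)||_F = sqrt(17.2500) = 4.1533

4.1533


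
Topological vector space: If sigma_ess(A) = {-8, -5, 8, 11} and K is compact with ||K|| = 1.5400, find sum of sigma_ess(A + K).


By Weyl's theorem, the essential spectrum is invariant under compact perturbations.
sigma_ess(A + K) = sigma_ess(A) = {-8, -5, 8, 11}
Sum = -8 + -5 + 8 + 11 = 6

6


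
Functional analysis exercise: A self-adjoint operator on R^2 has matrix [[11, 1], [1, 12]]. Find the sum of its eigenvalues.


For a self-adjoint (symmetric) matrix, the eigenvalues are real.
The sum of eigenvalues equals the trace of the matrix.
trace = 11 + 12 = 23

23


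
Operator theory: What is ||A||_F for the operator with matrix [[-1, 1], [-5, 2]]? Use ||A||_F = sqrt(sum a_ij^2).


||A||_F^2 = sum a_ij^2
= (-1)^2 + 1^2 + (-5)^2 + 2^2
= 1 + 1 + 25 + 4 = 31
||A||_F = sqrt(31) = 5.5678

5.5678


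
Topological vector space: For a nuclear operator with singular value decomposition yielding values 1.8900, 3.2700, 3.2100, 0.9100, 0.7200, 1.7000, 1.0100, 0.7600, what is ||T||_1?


The nuclear norm is the sum of all singular values.
||T||_1 = 1.8900 + 3.2700 + 3.2100 + 0.9100 + 0.7200 + 1.7000 + 1.0100 + 0.7600
= 13.4700

13.4700


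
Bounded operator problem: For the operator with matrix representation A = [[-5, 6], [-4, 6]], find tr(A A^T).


trace(A * A^T) = sum of squares of all entries
= (-5)^2 + 6^2 + (-4)^2 + 6^2
= 25 + 36 + 16 + 36
= 113

113


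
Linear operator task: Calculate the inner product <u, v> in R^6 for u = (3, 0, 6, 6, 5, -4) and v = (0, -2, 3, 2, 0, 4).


Computing the standard inner product <u, v> = sum u_i * v_i
= 3*0 + 0*-2 + 6*3 + 6*2 + 5*0 + -4*4
= 0 + 0 + 18 + 12 + 0 + -16
= 14

14


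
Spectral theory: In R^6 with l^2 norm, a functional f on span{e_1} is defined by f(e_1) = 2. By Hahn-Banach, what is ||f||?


The norm of f is given by ||f|| = sup_{||x||=1} |f(x)|.
On span{e_1}, ||e_1|| = 1, so ||f|| = |f(e_1)| / ||e_1||
= |2| / 1 = 2.0000

2.0000


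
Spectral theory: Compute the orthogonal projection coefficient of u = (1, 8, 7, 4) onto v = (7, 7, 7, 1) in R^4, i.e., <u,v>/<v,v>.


Computing <u,v> = 1*7 + 8*7 + 7*7 + 4*1 = 116
Computing <v,v> = 7^2 + 7^2 + 7^2 + 1^2 = 148
Projection coefficient = 116/148 = 0.7838

0.7838


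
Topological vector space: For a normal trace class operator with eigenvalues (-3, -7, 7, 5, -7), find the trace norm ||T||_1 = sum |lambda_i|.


For a normal operator, singular values equal |eigenvalues|.
Trace norm = sum |lambda_i| = 3 + 7 + 7 + 5 + 7
= 29

29


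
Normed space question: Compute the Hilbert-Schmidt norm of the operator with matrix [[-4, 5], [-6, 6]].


The Hilbert-Schmidt norm is sqrt(sum of squares of all entries).
Sum of squares = (-4)^2 + 5^2 + (-6)^2 + 6^2
= 16 + 25 + 36 + 36 = 113
||T||_HS = sqrt(113) = 10.6301

10.6301


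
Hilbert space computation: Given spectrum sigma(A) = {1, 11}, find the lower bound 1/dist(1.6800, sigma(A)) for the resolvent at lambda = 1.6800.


dist(1.6800, {1, 11}) = min(|1.6800 - 1|, |1.6800 - 11|)
= min(0.6800, 9.3200) = 0.6800
Resolvent bound = 1/0.6800 = 1.4706

1.4706


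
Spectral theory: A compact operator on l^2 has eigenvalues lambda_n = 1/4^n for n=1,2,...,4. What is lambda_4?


The eigenvalue formula gives lambda_4 = 1/4^4
= 1/256
= 0.0039

0.0039


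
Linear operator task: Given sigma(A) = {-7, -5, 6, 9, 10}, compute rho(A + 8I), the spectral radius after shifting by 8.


Spectrum of A + 8I = {1, 3, 14, 17, 18}
Spectral radius = max |lambda| over the shifted spectrum
= max(1, 3, 14, 17, 18) = 18

18


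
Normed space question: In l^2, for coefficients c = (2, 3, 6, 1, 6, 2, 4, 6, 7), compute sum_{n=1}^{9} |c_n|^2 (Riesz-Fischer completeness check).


sum |c_n|^2 = 2^2 + 3^2 + 6^2 + 1^2 + 6^2 + 2^2 + 4^2 + 6^2 + 7^2
= 4 + 9 + 36 + 1 + 36 + 4 + 16 + 36 + 49
= 191

191


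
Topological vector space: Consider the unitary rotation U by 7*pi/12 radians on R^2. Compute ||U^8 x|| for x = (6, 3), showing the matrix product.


U is a rotation by theta = 7*pi/12
U^8 = rotation by 8*theta = 56*pi/12 = 8*pi/12 (mod 2*pi)
cos(8*pi/12) = -0.5000, sin(8*pi/12) = 0.8660
U^8 x = (-0.5000 * 6 - 0.8660 * 3, 0.8660 * 6 + -0.5000 * 3)
= (-5.5981, 3.6962)
||U^8 x|| = sqrt((-5.5981)^2 + 3.6962^2) = sqrt(45.0000) = 6.7082

6.7082


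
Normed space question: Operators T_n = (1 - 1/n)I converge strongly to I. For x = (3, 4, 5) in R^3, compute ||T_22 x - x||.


T_22 x - x = (1 - 1/22)x - x = -x/22
||x|| = sqrt(50) = 7.0711
||T_22 x - x|| = ||x||/22 = 7.0711/22 = 0.3214

0.3214


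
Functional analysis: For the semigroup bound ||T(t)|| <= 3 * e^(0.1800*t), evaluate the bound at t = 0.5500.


||T(0.5500)|| <= 3 * exp(0.1800 * 0.5500)
= 3 * exp(0.0990)
= 3 * 1.1041
= 3.3122

3.3122


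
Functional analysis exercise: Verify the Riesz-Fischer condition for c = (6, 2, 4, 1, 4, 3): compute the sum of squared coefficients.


sum |c_n|^2 = 6^2 + 2^2 + 4^2 + 1^2 + 4^2 + 3^2
= 36 + 4 + 16 + 1 + 16 + 9
= 82

82


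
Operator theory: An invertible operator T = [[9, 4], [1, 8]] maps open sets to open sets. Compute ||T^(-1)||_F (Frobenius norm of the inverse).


det(T) = 9*8 - 4*1 = 68
T^(-1) = (1/68) * [[8, -4], [-1, 9]] = [[0.1176, -0.0588], [-0.0147, 0.1324]]
||T^(-1)||_F^2 = 0.1176^2 + (-0.0588)^2 + (-0.0147)^2 + 0.1324^2 = 0.0350
||T^(-1)||_F = sqrt(0.0350) = 0.1872

0.1872


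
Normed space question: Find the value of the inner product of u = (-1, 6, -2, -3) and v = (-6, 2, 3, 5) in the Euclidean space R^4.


Computing the standard inner product <u, v> = sum u_i * v_i
= -1*-6 + 6*2 + -2*3 + -3*5
= 6 + 12 + -6 + -15
= -3

-3


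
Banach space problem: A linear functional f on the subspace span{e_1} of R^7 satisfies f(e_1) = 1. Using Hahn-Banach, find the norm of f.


The norm of f is given by ||f|| = sup_{||x||=1} |f(x)|.
On span{e_1}, ||e_1|| = 1, so ||f|| = |f(e_1)| / ||e_1||
= |1| / 1 = 1.0000

1.0000


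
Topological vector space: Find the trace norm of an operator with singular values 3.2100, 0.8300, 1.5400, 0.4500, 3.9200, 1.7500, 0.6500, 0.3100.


The nuclear norm is the sum of all singular values.
||T||_1 = 3.2100 + 0.8300 + 1.5400 + 0.4500 + 3.9200 + 1.7500 + 0.6500 + 0.3100
= 12.6600

12.6600


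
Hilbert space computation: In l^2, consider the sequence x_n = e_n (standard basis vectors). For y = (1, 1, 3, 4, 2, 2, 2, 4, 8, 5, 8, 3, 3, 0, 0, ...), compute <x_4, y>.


x_4 = e_4 is the standard basis vector with 1 in position 4.
<x_4, y> = y_4 = 4
As n -> infinity, <x_n, y> -> 0, confirming weak convergence of (x_n) to 0.

4


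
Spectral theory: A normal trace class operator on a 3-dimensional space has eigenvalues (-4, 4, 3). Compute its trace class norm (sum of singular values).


For a normal operator, singular values equal |eigenvalues|.
Trace norm = sum |lambda_i| = 4 + 4 + 3
= 11

11


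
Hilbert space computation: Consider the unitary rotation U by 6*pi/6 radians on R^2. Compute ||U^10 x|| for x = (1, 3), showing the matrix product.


U is a rotation by theta = 6*pi/6
U^10 = rotation by 10*theta = 60*pi/6 = 0*pi/6 (mod 2*pi)
cos(0*pi/6) = 1.0000, sin(0*pi/6) = 0.0000
U^10 x = (1.0000 * 1 - 0.0000 * 3, 0.0000 * 1 + 1.0000 * 3)
= (1.0000, 3.0000)
||U^10 x|| = sqrt(1.0000^2 + 3.0000^2) = sqrt(10.0000) = 3.1623

3.1623


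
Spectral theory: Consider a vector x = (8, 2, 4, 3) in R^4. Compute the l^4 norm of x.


The l^4 norm = (sum |x_i|^4)^(1/4)
Sum of 4th powers = 4096 + 16 + 256 + 81 = 4449
||x||_4 = (4449)^(1/4) = 8.1671

8.1671


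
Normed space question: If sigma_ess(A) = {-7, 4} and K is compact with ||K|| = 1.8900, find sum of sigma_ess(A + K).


By Weyl's theorem, the essential spectrum is invariant under compact perturbations.
sigma_ess(A + K) = sigma_ess(A) = {-7, 4}
Sum = -7 + 4 = -3

-3


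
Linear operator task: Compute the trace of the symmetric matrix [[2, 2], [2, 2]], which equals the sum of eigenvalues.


For a self-adjoint (symmetric) matrix, the eigenvalues are real.
The sum of eigenvalues equals the trace of the matrix.
trace = 2 + 2 = 4

4


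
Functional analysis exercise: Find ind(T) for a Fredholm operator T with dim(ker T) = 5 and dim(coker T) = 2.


The Fredholm index is defined as ind(T) = dim(ker T) - dim(coker T)
= 5 - 2
= 3

3


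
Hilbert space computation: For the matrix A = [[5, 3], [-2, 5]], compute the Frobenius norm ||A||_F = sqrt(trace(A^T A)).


||A||_F^2 = sum a_ij^2
= 5^2 + 3^2 + (-2)^2 + 5^2
= 25 + 9 + 4 + 25 = 63
||A||_F = sqrt(63) = 7.9373

7.9373


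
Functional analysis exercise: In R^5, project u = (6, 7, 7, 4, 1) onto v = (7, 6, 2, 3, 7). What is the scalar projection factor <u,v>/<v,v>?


Computing <u,v> = 6*7 + 7*6 + 7*2 + 4*3 + 1*7 = 117
Computing <v,v> = 7^2 + 6^2 + 2^2 + 3^2 + 7^2 = 147
Projection coefficient = 117/147 = 0.7959

0.7959


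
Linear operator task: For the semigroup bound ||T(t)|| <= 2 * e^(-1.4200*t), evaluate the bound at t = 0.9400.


||T(0.9400)|| <= 2 * exp(-1.4200 * 0.9400)
= 2 * exp(-1.3348)
= 2 * 0.2632
= 0.5264

0.5264


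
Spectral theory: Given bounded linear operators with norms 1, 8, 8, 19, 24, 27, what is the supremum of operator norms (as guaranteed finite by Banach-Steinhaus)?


By the Uniform Boundedness Principle, the supremum of norms is finite.
sup_k ||T_k|| = max(1, 8, 8, 19, 24, 27) = 27

27


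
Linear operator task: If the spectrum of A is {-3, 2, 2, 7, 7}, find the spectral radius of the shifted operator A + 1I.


Spectrum of A + 1I = {-2, 3, 3, 8, 8}
Spectral radius = max |lambda| over the shifted spectrum
= max(2, 3, 3, 8, 8) = 8

8


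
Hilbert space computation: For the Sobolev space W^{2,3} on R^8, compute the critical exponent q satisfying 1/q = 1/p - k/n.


Using the Sobolev embedding formula: 1/q = 1/p - k/n
1/q = 1/3 - 2/8 = 1/12
q = 1/(1/12) = 12

12.0000


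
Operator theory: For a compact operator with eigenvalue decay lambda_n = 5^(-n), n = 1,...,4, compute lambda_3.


The eigenvalue formula gives lambda_3 = 1/5^3
= 1/125
= 0.0080

0.0080


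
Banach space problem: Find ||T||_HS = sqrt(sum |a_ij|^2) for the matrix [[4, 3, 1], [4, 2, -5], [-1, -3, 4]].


The Hilbert-Schmidt norm is sqrt(sum of squares of all entries).
Sum of squares = 4^2 + 3^2 + 1^2 + 4^2 + 2^2 + (-5)^2 + (-1)^2 + (-3)^2 + 4^2
= 16 + 9 + 1 + 16 + 4 + 25 + 1 + 9 + 16 = 97
||T||_HS = sqrt(97) = 9.8489

9.8489


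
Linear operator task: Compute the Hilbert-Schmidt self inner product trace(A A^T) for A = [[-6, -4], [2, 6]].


trace(A * A^T) = sum of squares of all entries
= (-6)^2 + (-4)^2 + 2^2 + 6^2
= 36 + 16 + 4 + 36
= 92

92


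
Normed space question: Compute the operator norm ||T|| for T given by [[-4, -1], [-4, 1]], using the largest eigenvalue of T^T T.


A^T A = [[32, 0], [0, 2]]
trace(A^T A) = 34, det(A^T A) = 64
discriminant = 34^2 - 4*64 = 900
Largest eigenvalue of A^T A = (trace + sqrt(disc))/2 = 32.0000
||T|| = sqrt(32.0000) = 5.6569

5.6569


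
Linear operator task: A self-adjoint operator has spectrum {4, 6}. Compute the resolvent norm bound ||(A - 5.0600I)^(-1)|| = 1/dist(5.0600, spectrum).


dist(5.0600, {4, 6}) = min(|5.0600 - 4|, |5.0600 - 6|)
= min(1.0600, 0.9400) = 0.9400
Resolvent bound = 1/0.9400 = 1.0638

1.0638


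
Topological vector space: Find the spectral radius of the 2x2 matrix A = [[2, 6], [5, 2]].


For a 2x2 matrix, eigenvalues satisfy lambda^2 - (trace)*lambda + det = 0
trace = 2 + 2 = 4
det = 2*2 - 6*5 = -26
discriminant = 4^2 - 4*(-26) = 120
spectral radius = max |eigenvalue| = 7.4772

7.4772


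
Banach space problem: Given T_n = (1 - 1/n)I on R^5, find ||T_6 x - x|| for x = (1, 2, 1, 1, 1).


T_6 x - x = (1 - 1/6)x - x = -x/6
||x|| = sqrt(8) = 2.8284
||T_6 x - x|| = ||x||/6 = 2.8284/6 = 0.4714

0.4714


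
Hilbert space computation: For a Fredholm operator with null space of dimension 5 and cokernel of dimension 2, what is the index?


The Fredholm index is defined as ind(T) = dim(ker T) - dim(coker T)
= 5 - 2
= 3

3


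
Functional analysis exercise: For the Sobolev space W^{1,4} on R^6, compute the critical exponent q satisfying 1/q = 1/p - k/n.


Using the Sobolev embedding formula: 1/q = 1/p - k/n
1/q = 1/4 - 1/6 = 1/12
q = 1/(1/12) = 12

12.0000


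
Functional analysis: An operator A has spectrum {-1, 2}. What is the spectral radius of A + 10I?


Spectrum of A + 10I = {9, 12}
Spectral radius = max |lambda| over the shifted spectrum
= max(9, 12) = 12

12


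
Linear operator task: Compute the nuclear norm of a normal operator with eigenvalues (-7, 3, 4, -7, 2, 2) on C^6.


For a normal operator, singular values equal |eigenvalues|.
Trace norm = sum |lambda_i| = 7 + 3 + 4 + 7 + 2 + 2
= 25

25


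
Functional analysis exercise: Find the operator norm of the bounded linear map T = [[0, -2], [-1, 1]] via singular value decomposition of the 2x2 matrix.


A^T A = [[1, -1], [-1, 5]]
trace(A^T A) = 6, det(A^T A) = 4
discriminant = 6^2 - 4*4 = 20
Largest eigenvalue of A^T A = (trace + sqrt(disc))/2 = 5.2361
||T|| = sqrt(5.2361) = 2.2882

2.2882


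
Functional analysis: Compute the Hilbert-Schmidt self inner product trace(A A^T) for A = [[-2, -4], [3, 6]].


trace(A * A^T) = sum of squares of all entries
= (-2)^2 + (-4)^2 + 3^2 + 6^2
= 4 + 16 + 9 + 36
= 65

65


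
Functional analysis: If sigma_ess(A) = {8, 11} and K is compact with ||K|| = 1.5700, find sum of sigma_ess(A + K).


By Weyl's theorem, the essential spectrum is invariant under compact perturbations.
sigma_ess(A + K) = sigma_ess(A) = {8, 11}
Sum = 8 + 11 = 19

19


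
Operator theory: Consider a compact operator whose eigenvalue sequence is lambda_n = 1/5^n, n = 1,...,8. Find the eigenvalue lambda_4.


The eigenvalue formula gives lambda_4 = 1/5^4
= 1/625
= 0.0016

0.0016


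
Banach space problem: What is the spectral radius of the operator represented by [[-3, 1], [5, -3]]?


For a 2x2 matrix, eigenvalues satisfy lambda^2 - (trace)*lambda + det = 0
trace = -3 + -3 = -6
det = -3*-3 - 1*5 = 4
discriminant = (-6)^2 - 4*(4) = 20
spectral radius = max |eigenvalue| = 5.2361

5.2361


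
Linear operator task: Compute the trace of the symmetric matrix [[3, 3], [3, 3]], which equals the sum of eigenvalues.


For a self-adjoint (symmetric) matrix, the eigenvalues are real.
The sum of eigenvalues equals the trace of the matrix.
trace = 3 + 3 = 6

6


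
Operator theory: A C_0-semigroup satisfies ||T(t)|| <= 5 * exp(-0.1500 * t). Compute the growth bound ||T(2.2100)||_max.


||T(2.2100)|| <= 5 * exp(-0.1500 * 2.2100)
= 5 * exp(-0.3315)
= 5 * 0.7178
= 3.5892

3.5892


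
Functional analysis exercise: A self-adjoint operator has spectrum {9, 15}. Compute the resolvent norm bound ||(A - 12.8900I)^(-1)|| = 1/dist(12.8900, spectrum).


dist(12.8900, {9, 15}) = min(|12.8900 - 9|, |12.8900 - 15|)
= min(3.8900, 2.1100) = 2.1100
Resolvent bound = 1/2.1100 = 0.4739

0.4739


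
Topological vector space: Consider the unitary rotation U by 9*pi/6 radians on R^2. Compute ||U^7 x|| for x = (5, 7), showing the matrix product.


U is a rotation by theta = 9*pi/6
U^7 = rotation by 7*theta = 63*pi/6 = 3*pi/6 (mod 2*pi)
cos(3*pi/6) = 0.0000, sin(3*pi/6) = 1.0000
U^7 x = (0.0000 * 5 - 1.0000 * 7, 1.0000 * 5 + 0.0000 * 7)
= (-7.0000, 5.0000)
||U^7 x|| = sqrt((-7.0000)^2 + 5.0000^2) = sqrt(74.0000) = 8.6023

8.6023


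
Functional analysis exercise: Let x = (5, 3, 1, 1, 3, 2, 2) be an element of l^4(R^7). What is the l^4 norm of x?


The l^4 norm = (sum |x_i|^4)^(1/4)
Sum of 4th powers = 625 + 81 + 1 + 1 + 81 + 16 + 16 = 821
||x||_4 = (821)^(1/4) = 5.3529

5.3529


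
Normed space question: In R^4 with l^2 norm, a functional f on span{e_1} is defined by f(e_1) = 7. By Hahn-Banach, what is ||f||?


The norm of f is given by ||f|| = sup_{||x||=1} |f(x)|.
On span{e_1}, ||e_1|| = 1, so ||f|| = |f(e_1)| / ||e_1||
= |7| / 1 = 7.0000

7.0000


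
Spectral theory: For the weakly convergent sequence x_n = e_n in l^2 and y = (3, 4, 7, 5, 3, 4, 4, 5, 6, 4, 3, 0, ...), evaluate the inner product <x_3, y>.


x_3 = e_3 is the standard basis vector with 1 in position 3.
<x_3, y> = y_3 = 7
As n -> infinity, <x_n, y> -> 0, confirming weak convergence of (x_n) to 0.

7
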